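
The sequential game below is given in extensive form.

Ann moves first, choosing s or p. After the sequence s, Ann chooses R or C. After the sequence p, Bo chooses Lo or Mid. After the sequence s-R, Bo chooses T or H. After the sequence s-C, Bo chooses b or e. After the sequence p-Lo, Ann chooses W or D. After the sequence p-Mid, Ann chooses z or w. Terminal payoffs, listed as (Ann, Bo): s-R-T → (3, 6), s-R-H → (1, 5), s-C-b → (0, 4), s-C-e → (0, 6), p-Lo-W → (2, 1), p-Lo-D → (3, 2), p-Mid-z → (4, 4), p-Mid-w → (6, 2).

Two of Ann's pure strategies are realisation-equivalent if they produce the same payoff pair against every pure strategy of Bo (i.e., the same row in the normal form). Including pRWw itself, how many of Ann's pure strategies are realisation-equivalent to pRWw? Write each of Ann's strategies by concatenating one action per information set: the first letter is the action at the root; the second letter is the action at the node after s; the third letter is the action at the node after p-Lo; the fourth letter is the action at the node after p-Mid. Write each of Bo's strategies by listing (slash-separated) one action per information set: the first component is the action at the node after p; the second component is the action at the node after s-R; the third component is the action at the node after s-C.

Row for pRWw (columns Lo/T/b, Lo/T/e, Lo/H/b, Lo/H/e, Mid/T/b, Mid/T/e, Mid/H/b, Mid/H/e): (2,1) (2,1) (2,1) (2,1) (6,2) (6,2) (6,2) (6,2).
Under pRWw, Ann's choice at the node after s can never be reached regardless of what Bo does, so varying those choices leaves every outcome unchanged.
Holding the reachable choices fixed and varying the unreachable one freely already gives 2 equivalent strategies.
No other strategy reproduces this row, so those 2 are the full class: pRWw, pCWw.

2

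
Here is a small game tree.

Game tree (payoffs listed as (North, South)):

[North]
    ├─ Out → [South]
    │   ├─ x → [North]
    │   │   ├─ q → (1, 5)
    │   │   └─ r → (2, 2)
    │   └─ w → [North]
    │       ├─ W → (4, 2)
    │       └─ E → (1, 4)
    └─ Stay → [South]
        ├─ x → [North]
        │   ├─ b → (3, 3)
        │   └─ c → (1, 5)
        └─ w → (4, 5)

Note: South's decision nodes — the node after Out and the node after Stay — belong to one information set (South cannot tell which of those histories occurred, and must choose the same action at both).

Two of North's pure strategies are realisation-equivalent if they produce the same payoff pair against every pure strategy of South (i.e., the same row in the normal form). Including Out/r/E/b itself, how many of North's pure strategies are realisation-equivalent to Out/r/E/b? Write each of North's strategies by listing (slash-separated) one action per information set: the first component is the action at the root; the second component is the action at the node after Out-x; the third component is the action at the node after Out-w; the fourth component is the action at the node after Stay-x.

Row for Out/r/E/b (columns x, w): (2,2) (1,4).
Under Out/r/E/b, North's choice at the node after Stay-x can never be reached regardless of what South does, so varying those choices leaves every outcome unchanged.
Holding the reachable choices fixed and varying the unreachable one freely already gives 2 equivalent strategies.
No other strategy reproduces this row, so those 2 are the full class: Out/r/E/b, Out/r/E/c.

2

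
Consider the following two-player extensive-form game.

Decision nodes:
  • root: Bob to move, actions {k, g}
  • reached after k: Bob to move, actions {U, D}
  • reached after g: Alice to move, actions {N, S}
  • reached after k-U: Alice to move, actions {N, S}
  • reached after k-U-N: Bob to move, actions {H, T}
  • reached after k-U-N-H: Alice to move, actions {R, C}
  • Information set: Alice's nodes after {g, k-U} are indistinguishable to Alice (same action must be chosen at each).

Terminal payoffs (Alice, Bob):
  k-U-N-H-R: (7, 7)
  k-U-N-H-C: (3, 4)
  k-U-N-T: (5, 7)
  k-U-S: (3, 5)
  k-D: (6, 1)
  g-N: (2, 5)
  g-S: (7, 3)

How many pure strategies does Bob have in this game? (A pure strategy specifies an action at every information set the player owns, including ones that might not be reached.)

Bob owns the root with actions {k, g} — two choices.
Bob owns the node after k with actions {U, D} — two choices.
Bob owns the node after k-U-N with actions {H, T} — two choices.
A pure strategy fixes one action at each information set independently, so the count is the product 2 × 2 × 2 = 8.
(For reference, Alice has 4 pure strategies, giving a 8×4 normal-form matrix.)

8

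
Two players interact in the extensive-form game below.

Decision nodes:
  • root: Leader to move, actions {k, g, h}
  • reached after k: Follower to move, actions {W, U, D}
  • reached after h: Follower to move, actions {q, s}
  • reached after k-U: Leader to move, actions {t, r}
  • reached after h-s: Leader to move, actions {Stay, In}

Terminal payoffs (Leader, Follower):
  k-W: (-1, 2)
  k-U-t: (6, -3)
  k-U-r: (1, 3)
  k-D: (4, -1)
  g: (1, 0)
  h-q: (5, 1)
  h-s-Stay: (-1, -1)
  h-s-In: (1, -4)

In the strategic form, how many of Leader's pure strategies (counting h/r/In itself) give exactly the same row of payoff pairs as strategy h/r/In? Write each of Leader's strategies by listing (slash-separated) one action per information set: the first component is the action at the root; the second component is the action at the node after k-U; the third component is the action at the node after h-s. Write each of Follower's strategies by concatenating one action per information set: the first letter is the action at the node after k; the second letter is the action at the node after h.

Row for h/r/In (columns Wq, Ws, Uq, Us, Dq, Ds): (5,1) (1,-4) (5,1) (1,-4) (5,1) (1,-4).
Under h/r/In, Leader's choice at the node after k-U can never be reached regardless of what Follower does, so varying those choices leaves every outcome unchanged.
Holding the reachable choices fixed and varying the unreachable one freely already gives 2 equivalent strategies.
No other strategy reproduces this row, so those 2 are the full class: h/t/In, h/r/In.

2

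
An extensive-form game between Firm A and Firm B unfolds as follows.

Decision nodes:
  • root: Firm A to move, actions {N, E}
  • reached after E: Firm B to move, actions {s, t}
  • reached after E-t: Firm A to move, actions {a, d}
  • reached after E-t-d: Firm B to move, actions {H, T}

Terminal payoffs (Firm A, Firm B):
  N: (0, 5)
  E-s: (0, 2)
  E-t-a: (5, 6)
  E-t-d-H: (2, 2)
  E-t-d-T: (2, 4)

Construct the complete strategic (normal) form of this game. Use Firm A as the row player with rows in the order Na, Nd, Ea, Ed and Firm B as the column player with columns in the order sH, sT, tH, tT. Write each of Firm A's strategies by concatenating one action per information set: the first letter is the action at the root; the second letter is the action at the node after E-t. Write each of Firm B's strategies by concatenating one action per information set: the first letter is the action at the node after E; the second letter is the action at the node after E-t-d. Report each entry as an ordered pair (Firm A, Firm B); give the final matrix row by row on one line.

Na: (0,5) (0,5) (0,5) (0,5) | Nd: (0,5) (0,5) (0,5) (0,5) | Ea: (0,2) (0,2) (5,6) (5,6) | Ed: (0,2) (0,2) (2,2) (2,4)

           sH       sT       tH       tT
  Na    (0,5)    (0,5)    (0,5)    (0,5)
  Nd    (0,5)    (0,5)    (0,5)    (0,5)
  Ea    (0,2)    (0,2)    (5,6)    (5,6)
  Ed    (0,2)    (0,2)    (2,2)    (2,4)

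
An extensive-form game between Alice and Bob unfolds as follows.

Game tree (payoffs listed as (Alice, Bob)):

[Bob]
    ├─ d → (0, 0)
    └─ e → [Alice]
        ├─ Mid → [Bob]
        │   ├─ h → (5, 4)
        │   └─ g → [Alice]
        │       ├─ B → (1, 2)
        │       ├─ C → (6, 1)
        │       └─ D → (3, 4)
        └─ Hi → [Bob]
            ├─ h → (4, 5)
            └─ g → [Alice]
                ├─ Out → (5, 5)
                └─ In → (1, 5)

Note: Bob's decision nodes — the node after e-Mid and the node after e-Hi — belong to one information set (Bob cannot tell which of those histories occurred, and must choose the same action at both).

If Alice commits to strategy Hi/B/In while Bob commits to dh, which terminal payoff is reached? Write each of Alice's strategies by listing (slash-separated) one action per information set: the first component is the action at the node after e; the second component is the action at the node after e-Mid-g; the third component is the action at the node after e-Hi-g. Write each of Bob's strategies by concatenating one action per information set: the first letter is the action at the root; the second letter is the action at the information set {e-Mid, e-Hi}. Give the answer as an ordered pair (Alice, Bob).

(0, 0)

Trace the play path from the root:
  Bob plays d
→ terminal payoff (0, 0).
(Alice's choice at the node after e is never reached on this path, so it doesn't affect the outcome.)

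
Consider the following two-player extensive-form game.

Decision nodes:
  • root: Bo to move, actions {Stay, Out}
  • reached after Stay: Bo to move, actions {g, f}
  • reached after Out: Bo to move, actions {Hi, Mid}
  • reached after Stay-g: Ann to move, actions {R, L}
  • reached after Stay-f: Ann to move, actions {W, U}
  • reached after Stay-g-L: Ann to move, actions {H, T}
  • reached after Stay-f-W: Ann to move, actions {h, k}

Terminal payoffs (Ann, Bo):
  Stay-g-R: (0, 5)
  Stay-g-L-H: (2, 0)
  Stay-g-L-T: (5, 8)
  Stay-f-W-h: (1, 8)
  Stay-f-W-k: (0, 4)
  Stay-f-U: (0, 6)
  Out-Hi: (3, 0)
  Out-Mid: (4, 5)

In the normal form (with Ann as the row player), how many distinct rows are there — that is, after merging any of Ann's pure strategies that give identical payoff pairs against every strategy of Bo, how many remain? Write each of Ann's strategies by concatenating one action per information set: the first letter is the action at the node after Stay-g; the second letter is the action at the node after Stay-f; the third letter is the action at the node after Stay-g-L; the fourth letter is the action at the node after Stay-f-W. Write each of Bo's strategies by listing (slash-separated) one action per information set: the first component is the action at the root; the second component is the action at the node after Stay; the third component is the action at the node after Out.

Ann has 16 pure strategies: RWHh, RWHk, RWTh, RWTk, RUHh, RUHk, RUTh, RUTk, LWHh, LWHk, LWTh, LWTk, LUHh, LUHk, LUTh, LUTk. Columns: Stay/g/Hi, Stay/g/Mid, Stay/f/Hi, Stay/f/Mid, Out/g/Hi, Out/g/Mid, Out/f/Hi, Out/f/Mid.
{RWHh, RWTh} → row (0,5) (0,5) (1,8) (1,8) (3,0) (4,5) (3,0) (4,5)
{RWHk, RWTk} → row (0,5) (0,5) (0,4) (0,4) (3,0) (4,5) (3,0) (4,5)
{RUHh, RUHk, RUTh, RUTk} → row (0,5) (0,5) (0,6) (0,6) (3,0) (4,5) (3,0) (4,5)
{LWHh} → row (2,0) (2,0) (1,8) (1,8) (3,0) (4,5) (3,0) (4,5)
{LWHk} → row (2,0) (2,0) (0,4) (0,4) (3,0) (4,5) (3,0) (4,5)
{LWTh} → row (5,8) (5,8) (1,8) (1,8) (3,0) (4,5) (3,0) (4,5)
{LWTk} → row (5,8) (5,8) (0,4) (0,4) (3,0) (4,5) (3,0) (4,5)
{LUHh, LUHk} → row (2,0) (2,0) (0,6) (0,6) (3,0) (4,5) (3,0) (4,5)
{LUTh, LUTk} → row (5,8) (5,8) (0,6) (0,6) (3,0) (4,5) (3,0) (4,5)
That's 9 distinct rows out of 16 strategies.

9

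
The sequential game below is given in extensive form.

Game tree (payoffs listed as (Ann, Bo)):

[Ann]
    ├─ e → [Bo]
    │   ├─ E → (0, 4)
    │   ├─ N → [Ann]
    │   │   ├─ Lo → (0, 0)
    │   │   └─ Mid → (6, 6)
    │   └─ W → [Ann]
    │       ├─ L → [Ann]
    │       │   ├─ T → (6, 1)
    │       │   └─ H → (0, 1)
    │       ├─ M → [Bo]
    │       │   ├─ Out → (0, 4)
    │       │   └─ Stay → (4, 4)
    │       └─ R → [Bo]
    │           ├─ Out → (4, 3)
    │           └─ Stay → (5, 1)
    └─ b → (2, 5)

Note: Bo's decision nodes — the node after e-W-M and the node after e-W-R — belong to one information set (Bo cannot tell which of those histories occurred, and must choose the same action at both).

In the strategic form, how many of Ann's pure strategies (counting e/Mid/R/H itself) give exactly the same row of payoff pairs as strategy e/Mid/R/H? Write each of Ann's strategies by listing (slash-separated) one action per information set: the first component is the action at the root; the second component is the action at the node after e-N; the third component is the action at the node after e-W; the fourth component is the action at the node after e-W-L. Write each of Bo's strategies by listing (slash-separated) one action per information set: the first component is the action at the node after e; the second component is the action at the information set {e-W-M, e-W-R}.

2

Row for e/Mid/R/H (columns E/Out, E/Stay, N/Out, N/Stay, W/Out, W/Stay): (0,4) (0,4) (6,6) (6,6) (4,3) (5,1).
Under e/Mid/R/H, Ann's choice at the node after e-W-L can never be reached regardless of what Bo does, so varying those choices leaves every outcome unchanged.
Holding the reachable choices fixed and varying the unreachable one freely already gives 2 equivalent strategies.
No other strategy reproduces this row, so those 2 are the full class: e/Mid/R/T, e/Mid/R/H.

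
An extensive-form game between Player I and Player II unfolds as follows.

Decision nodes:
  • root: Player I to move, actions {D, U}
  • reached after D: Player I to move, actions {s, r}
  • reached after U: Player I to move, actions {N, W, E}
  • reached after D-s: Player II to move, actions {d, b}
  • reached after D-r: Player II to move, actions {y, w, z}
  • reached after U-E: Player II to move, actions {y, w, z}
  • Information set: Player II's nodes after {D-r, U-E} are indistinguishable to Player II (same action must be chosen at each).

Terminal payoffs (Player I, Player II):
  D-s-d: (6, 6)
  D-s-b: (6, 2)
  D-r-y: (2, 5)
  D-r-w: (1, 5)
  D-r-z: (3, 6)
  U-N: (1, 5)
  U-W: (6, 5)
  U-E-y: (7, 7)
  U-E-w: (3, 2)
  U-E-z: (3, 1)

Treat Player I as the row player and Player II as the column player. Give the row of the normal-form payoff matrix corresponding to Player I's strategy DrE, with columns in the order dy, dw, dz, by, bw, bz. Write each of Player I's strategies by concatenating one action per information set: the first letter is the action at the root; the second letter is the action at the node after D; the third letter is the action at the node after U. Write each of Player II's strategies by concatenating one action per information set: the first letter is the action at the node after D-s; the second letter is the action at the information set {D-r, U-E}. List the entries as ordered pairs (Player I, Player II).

vs dy: Player I plays D → Player I plays r at [D] → Player II plays y at [D-r] → (2, 5)
vs dw: Player I plays D → Player I plays r at [D] → Player II plays w at [D-r] → (1, 5)
vs dz: Player I plays D → Player I plays r at [D] → Player II plays z at [D-r] → (3, 6)
vs by: Player I plays D → Player I plays r at [D] → Player II plays y at [D-r] → (2, 5)
vs bw: Player I plays D → Player I plays r at [D] → Player II plays w at [D-r] → (1, 5)
vs bz: Player I plays D → Player I plays r at [D] → Player II plays z at [D-r] → (3, 6)

(2,5) (1,5) (3,6) (2,5) (1,5) (3,6)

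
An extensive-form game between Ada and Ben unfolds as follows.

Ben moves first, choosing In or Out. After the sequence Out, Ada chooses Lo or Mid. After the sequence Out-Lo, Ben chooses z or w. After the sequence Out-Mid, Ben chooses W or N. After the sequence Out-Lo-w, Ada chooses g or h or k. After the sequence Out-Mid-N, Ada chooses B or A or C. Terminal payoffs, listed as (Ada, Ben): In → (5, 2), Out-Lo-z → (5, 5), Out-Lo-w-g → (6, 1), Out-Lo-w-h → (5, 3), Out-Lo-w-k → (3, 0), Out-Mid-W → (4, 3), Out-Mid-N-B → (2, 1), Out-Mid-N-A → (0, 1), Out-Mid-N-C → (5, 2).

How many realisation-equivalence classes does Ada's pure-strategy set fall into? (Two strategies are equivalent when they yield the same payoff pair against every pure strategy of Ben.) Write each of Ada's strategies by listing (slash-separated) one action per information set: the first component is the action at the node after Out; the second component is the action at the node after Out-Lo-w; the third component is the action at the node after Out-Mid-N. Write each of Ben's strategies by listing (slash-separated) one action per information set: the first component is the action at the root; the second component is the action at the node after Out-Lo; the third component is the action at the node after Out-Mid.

Ada has 18 pure strategies: Lo/g/B, Lo/g/A, Lo/g/C, Lo/h/B, Lo/h/A, Lo/h/C, Lo/k/B, Lo/k/A, Lo/k/C, Mid/g/B, Mid/g/A, Mid/g/C, Mid/h/B, Mid/h/A, Mid/h/C, Mid/k/B, Mid/k/A, Mid/k/C. Columns: In/z/W, In/z/N, In/w/W, In/w/N, Out/z/W, Out/z/N, Out/w/W, Out/w/N.
{Lo/g/B, Lo/g/A, Lo/g/C} → row (5,2) (5,2) (5,2) (5,2) (5,5) (5,5) (6,1) (6,1)
{Lo/h/B, Lo/h/A, Lo/h/C} → row (5,2) (5,2) (5,2) (5,2) (5,5) (5,5) (5,3) (5,3)
{Lo/k/B, Lo/k/A, Lo/k/C} → row (5,2) (5,2) (5,2) (5,2) (5,5) (5,5) (3,0) (3,0)
{Mid/g/B, Mid/h/B, Mid/k/B} → row (5,2) (5,2) (5,2) (5,2) (4,3) (2,1) (4,3) (2,1)
{Mid/g/A, Mid/h/A, Mid/k/A} → row (5,2) (5,2) (5,2) (5,2) (4,3) (0,1) (4,3) (0,1)
{Mid/g/C, Mid/h/C, Mid/k/C} → row (5,2) (5,2) (5,2) (5,2) (4,3) (5,2) (4,3) (5,2)
That's 6 distinct rows out of 18 strategies.

6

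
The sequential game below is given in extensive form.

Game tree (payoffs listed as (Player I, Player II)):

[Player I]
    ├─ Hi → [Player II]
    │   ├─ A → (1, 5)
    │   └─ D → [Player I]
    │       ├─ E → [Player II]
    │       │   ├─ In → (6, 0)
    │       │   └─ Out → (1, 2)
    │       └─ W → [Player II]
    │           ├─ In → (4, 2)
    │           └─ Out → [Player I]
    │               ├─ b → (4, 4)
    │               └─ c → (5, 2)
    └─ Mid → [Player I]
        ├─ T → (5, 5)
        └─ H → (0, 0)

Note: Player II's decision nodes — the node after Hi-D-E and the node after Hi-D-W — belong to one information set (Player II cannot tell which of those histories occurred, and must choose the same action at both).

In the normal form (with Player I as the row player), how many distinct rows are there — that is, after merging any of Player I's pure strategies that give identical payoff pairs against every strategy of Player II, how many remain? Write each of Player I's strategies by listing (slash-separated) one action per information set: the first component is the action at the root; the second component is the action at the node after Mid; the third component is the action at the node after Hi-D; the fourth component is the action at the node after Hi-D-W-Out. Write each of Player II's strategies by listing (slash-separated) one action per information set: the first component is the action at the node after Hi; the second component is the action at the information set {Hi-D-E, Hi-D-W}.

Player I has 16 pure strategies: Hi/T/E/b, Hi/T/E/c, Hi/T/W/b, Hi/T/W/c, Hi/H/E/b, Hi/H/E/c, Hi/H/W/b, Hi/H/W/c, Mid/T/E/b, Mid/T/E/c, Mid/T/W/b, Mid/T/W/c, Mid/H/E/b, Mid/H/E/c, Mid/H/W/b, Mid/H/W/c. Columns: A/In, A/Out, D/In, D/Out.
{Hi/T/E/b, Hi/T/E/c, Hi/H/E/b, Hi/H/E/c} → row (1,5) (1,5) (6,0) (1,2)
{Hi/T/W/b, Hi/H/W/b} → row (1,5) (1,5) (4,2) (4,4)
{Hi/T/W/c, Hi/H/W/c} → row (1,5) (1,5) (4,2) (5,2)
{Mid/T/E/b, Mid/T/E/c, Mid/T/W/b, Mid/T/W/c} → row (5,5) (5,5) (5,5) (5,5)
{Mid/H/E/b, Mid/H/E/c, Mid/H/W/b, Mid/H/W/c} → row (0,0) (0,0) (0,0) (0,0)
That's 5 distinct rows out of 16 strategies.

5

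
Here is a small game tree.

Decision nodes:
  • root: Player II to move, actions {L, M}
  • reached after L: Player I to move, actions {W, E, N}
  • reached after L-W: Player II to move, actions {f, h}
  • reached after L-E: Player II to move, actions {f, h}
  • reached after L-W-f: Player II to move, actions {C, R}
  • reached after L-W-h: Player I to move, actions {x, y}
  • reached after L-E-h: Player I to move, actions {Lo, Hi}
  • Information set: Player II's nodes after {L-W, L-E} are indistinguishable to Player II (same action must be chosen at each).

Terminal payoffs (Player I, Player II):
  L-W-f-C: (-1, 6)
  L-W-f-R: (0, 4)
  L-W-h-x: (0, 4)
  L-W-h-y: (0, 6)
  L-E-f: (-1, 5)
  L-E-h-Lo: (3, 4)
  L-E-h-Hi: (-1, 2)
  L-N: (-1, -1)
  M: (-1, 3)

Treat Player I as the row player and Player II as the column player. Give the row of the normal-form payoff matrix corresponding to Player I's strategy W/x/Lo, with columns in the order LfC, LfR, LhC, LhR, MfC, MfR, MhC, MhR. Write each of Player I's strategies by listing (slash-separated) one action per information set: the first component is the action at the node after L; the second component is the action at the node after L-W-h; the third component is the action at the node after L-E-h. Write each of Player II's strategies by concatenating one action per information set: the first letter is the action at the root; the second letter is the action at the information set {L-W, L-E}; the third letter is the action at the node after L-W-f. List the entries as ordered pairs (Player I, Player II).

vs LfC: Player II plays L → Player I plays W at [L] → Player II plays f at [L-W] → Player II plays C at [L-W-f] → (-1, 6)
vs LfR: Player II plays L → Player I plays W at [L] → Player II plays f at [L-W] → Player II plays R at [L-W-f] → (0, 4)
vs LhC: Player II plays L → Player I plays W at [L] → Player II plays h at [L-W] → Player I plays x at [L-W-h] → (0, 4)
vs LhR: Player II plays L → Player I plays W at [L] → Player II plays h at [L-W] → Player I plays x at [L-W-h] → (0, 4)
vs MfC: Player II plays M → (-1, 3)
vs MfR: Player II plays M → (-1, 3)
vs MhC: Player II plays M → (-1, 3)
vs MhR: Player II plays M → (-1, 3)

(-1,6) (0,4) (0,4) (0,4) (-1,3) (-1,3) (-1,3) (-1,3)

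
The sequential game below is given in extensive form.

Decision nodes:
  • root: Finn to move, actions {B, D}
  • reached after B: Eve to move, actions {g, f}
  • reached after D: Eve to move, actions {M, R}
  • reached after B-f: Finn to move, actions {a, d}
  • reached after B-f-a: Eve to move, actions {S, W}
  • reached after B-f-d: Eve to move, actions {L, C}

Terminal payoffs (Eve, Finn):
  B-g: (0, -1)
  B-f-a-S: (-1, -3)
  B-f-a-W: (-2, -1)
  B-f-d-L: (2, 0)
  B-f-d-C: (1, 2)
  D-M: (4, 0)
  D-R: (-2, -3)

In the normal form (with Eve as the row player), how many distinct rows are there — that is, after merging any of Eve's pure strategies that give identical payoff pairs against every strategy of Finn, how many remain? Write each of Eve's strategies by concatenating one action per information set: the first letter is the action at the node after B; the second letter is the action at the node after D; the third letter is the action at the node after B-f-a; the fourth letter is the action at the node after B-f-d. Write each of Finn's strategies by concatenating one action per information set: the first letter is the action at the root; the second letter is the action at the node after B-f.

10

Eve has 16 pure strategies: gMSL, gMSC, gMWL, gMWC, gRSL, gRSC, gRWL, gRWC, fMSL, fMSC, fMWL, fMWC, fRSL, fRSC, fRWL, fRWC. Columns: Ba, Bd, Da, Dd.
{gMSL, gMSC, gMWL, gMWC} → row (0,-1) (0,-1) (4,0) (4,0)
{gRSL, gRSC, gRWL, gRWC} → row (0,-1) (0,-1) (-2,-3) (-2,-3)
{fMSL} → row (-1,-3) (2,0) (4,0) (4,0)
{fMSC} → row (-1,-3) (1,2) (4,0) (4,0)
{fMWL} → row (-2,-1) (2,0) (4,0) (4,0)
{fMWC} → row (-2,-1) (1,2) (4,0) (4,0)
{fRSL} → row (-1,-3) (2,0) (-2,-3) (-2,-3)
{fRSC} → row (-1,-3) (1,2) (-2,-3) (-2,-3)
{fRWL} → row (-2,-1) (2,0) (-2,-3) (-2,-3)
{fRWC} → row (-2,-1) (1,2) (-2,-3) (-2,-3)
That's 10 distinct rows out of 16 strategies.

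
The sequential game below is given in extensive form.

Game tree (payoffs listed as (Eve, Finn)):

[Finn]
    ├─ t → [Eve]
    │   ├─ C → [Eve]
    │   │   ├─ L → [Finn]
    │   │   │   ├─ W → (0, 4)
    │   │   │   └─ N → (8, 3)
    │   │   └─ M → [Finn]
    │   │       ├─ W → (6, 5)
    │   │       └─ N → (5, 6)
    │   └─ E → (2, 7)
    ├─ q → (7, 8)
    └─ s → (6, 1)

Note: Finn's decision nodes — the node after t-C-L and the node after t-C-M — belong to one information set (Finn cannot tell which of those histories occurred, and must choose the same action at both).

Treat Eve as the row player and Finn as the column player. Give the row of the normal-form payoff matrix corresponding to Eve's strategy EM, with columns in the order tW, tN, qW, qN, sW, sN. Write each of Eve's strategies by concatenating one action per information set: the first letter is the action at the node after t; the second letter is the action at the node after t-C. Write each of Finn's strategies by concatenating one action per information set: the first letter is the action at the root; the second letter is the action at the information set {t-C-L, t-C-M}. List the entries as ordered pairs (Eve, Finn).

(2,7) (2,7) (7,8) (7,8) (6,1) (6,1)

vs tW: Finn plays t → Eve plays E at [t] → (2, 7)
vs tN: Finn plays t → Eve plays E at [t] → (2, 7)
vs qW: Finn plays q → (7, 8)
vs qN: Finn plays q → (7, 8)
vs sW: Finn plays s → (6, 1)
vs sN: Finn plays s → (6, 1)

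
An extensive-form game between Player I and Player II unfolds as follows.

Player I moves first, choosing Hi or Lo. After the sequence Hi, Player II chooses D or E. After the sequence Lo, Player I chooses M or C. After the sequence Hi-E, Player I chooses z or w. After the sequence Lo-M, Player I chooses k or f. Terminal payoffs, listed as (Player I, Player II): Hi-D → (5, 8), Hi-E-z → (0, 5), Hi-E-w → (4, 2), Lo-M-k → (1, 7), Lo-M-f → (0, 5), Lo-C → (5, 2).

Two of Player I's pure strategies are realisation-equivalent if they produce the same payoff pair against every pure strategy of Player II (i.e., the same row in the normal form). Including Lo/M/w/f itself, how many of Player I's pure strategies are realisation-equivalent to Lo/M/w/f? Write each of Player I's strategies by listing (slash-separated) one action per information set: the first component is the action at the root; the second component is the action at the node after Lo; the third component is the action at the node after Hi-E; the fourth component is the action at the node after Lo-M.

2

Row for Lo/M/w/f (columns D, E): (0,5) (0,5).
Under Lo/M/w/f, Player I's choice at the node after Hi-E can never be reached regardless of what Player II does, so varying those choices leaves every outcome unchanged.
Holding the reachable choices fixed and varying the unreachable one freely already gives 2 equivalent strategies.
No other strategy reproduces this row, so those 2 are the full class: Lo/M/z/f, Lo/M/w/f.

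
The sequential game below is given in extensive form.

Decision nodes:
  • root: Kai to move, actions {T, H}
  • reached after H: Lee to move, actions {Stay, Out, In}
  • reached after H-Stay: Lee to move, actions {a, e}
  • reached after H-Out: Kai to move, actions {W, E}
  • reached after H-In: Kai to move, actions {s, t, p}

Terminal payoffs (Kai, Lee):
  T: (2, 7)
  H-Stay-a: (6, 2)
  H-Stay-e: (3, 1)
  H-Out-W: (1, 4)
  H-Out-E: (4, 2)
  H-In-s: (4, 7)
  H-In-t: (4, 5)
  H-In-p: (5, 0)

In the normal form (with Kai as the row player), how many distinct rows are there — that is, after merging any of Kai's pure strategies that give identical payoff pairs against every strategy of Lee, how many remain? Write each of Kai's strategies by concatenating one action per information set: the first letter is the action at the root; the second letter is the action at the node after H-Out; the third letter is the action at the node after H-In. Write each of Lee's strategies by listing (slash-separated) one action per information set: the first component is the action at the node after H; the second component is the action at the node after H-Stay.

Kai has 12 pure strategies: TWs, TWt, TWp, TEs, TEt, TEp, HWs, HWt, HWp, HEs, HEt, HEp. Columns: Stay/a, Stay/e, Out/a, Out/e, In/a, In/e.
{TWs, TWt, TWp, TEs, TEt, TEp} → row (2,7) (2,7) (2,7) (2,7) (2,7) (2,7)
{HWs} → row (6,2) (3,1) (1,4) (1,4) (4,7) (4,7)
{HWt} → row (6,2) (3,1) (1,4) (1,4) (4,5) (4,5)
{HWp} → row (6,2) (3,1) (1,4) (1,4) (5,0) (5,0)
{HEs} → row (6,2) (3,1) (4,2) (4,2) (4,7) (4,7)
{HEt} → row (6,2) (3,1) (4,2) (4,2) (4,5) (4,5)
{HEp} → row (6,2) (3,1) (4,2) (4,2) (5,0) (5,0)
That's 7 distinct rows out of 12 strategies.

7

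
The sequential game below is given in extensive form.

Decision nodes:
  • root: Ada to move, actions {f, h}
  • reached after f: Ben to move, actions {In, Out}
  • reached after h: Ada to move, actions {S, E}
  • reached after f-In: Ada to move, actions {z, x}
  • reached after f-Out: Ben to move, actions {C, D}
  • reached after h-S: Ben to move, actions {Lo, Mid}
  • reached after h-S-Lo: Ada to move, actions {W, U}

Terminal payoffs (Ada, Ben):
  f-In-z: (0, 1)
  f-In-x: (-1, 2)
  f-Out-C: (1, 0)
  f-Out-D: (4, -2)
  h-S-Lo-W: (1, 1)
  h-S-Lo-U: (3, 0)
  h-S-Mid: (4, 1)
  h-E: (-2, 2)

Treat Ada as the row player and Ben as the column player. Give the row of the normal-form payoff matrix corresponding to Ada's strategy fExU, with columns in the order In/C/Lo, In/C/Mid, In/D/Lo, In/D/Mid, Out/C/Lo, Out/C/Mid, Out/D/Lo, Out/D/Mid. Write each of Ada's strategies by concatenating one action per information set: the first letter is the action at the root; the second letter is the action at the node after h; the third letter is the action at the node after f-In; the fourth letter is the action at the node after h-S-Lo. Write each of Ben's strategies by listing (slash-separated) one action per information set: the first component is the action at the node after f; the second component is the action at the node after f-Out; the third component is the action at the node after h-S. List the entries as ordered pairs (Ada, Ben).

vs In/C/Lo: Ada plays f → Ben plays In at [f] → Ada plays x at [f-In] → (-1, 2)
vs In/C/Mid: Ada plays f → Ben plays In at [f] → Ada plays x at [f-In] → (-1, 2)
vs In/D/Lo: Ada plays f → Ben plays In at [f] → Ada plays x at [f-In] → (-1, 2)
vs In/D/Mid: Ada plays f → Ben plays In at [f] → Ada plays x at [f-In] → (-1, 2)
vs Out/C/Lo: Ada plays f → Ben plays Out at [f] → Ben plays C at [f-Out] → (1, 0)
vs Out/C/Mid: Ada plays f → Ben plays Out at [f] → Ben plays C at [f-Out] → (1, 0)
vs Out/D/Lo: Ada plays f → Ben plays Out at [f] → Ben plays D at [f-Out] → (4, -2)
vs Out/D/Mid: Ada plays f → Ben plays Out at [f] → Ben plays D at [f-Out] → (4, -2)

(-1,2) (-1,2) (-1,2) (-1,2) (1,0) (1,0) (4,-2) (4,-2)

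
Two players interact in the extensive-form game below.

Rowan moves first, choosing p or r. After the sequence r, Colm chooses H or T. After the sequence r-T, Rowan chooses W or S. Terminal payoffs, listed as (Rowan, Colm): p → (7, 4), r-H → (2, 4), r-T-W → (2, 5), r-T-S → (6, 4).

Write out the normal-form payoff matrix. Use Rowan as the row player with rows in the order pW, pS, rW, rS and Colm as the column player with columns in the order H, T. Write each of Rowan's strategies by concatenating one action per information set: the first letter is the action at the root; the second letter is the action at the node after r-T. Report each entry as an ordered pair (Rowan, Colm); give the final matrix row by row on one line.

            H        T
  pW    (7,4)    (7,4)
  pS    (7,4)    (7,4)
  rW    (2,4)    (2,5)
  rS    (2,4)    (6,4)

pW: (7,4) (7,4) | pS: (7,4) (7,4) | rW: (2,4) (2,5) | rS: (2,4) (6,4)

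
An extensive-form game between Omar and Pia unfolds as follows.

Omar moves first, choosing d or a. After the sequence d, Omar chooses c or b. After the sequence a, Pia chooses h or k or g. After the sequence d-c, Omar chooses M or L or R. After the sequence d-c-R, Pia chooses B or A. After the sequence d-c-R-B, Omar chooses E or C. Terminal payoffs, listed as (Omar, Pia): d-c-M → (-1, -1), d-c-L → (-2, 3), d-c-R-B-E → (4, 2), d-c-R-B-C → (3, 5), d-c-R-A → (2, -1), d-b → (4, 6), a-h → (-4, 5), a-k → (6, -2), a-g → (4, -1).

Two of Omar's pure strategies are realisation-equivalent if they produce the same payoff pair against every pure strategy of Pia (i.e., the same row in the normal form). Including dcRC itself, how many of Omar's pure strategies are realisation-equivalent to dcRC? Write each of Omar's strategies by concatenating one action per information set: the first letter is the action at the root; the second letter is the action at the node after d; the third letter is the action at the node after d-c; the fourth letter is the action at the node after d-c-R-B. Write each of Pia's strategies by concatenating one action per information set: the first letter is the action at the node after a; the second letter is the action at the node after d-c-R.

1

Row for dcRC (columns hB, hA, kB, kA, gB, gA): (3,5) (2,-1) (3,5) (2,-1) (3,5) (2,-1).
Every one of Omar's information sets is on the play path for some reply by Pia when Omar follows dcRC.
Changing the action at any of them therefore changes at least one column, so only dcRC itself gives this row.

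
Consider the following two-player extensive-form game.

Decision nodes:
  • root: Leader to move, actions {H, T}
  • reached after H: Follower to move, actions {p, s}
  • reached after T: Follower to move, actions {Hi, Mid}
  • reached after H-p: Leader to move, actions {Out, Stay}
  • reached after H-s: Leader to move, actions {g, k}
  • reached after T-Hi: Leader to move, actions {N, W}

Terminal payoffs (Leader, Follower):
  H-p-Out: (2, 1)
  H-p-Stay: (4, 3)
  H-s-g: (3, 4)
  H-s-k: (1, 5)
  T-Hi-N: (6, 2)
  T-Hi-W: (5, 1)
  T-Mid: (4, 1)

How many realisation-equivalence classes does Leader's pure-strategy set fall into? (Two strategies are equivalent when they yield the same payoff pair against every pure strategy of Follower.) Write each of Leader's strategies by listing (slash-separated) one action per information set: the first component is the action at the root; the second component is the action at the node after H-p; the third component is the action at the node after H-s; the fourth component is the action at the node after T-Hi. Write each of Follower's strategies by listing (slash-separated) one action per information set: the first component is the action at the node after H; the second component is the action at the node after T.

6

Leader has 16 pure strategies: H/Out/g/N, H/Out/g/W, H/Out/k/N, H/Out/k/W, H/Stay/g/N, H/Stay/g/W, H/Stay/k/N, H/Stay/k/W, T/Out/g/N, T/Out/g/W, T/Out/k/N, T/Out/k/W, T/Stay/g/N, T/Stay/g/W, T/Stay/k/N, T/Stay/k/W. Columns: p/Hi, p/Mid, s/Hi, s/Mid.
{H/Out/g/N, H/Out/g/W} → row (2,1) (2,1) (3,4) (3,4)
{H/Out/k/N, H/Out/k/W} → row (2,1) (2,1) (1,5) (1,5)
{H/Stay/g/N, H/Stay/g/W} → row (4,3) (4,3) (3,4) (3,4)
{H/Stay/k/N, H/Stay/k/W} → row (4,3) (4,3) (1,5) (1,5)
{T/Out/g/N, T/Out/k/N, T/Stay/g/N, T/Stay/k/N} → row (6,2) (4,1) (6,2) (4,1)
{T/Out/g/W, T/Out/k/W, T/Stay/g/W, T/Stay/k/W} → row (5,1) (4,1) (5,1) (4,1)
That's 6 distinct rows out of 16 strategies.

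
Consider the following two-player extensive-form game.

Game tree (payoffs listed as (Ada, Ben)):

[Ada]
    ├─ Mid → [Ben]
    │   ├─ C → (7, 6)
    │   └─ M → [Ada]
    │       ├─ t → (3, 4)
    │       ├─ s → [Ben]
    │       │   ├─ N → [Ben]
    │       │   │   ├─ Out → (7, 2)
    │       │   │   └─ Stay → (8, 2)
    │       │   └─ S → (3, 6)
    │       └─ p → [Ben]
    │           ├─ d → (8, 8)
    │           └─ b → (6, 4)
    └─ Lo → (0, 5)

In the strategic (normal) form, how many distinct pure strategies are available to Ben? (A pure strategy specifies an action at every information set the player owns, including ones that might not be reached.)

16

Ben owns the node after Mid with actions {C, M} — two choices.
Ben owns the node after Mid-M-s with actions {N, S} — two choices.
Ben owns the node after Mid-M-p with actions {d, b} — two choices.
Ben owns the node after Mid-M-s-N with actions {Out, Stay} — two choices.
A pure strategy fixes one action at each information set independently, so the count is the product 2 × 2 × 2 × 2 = 16.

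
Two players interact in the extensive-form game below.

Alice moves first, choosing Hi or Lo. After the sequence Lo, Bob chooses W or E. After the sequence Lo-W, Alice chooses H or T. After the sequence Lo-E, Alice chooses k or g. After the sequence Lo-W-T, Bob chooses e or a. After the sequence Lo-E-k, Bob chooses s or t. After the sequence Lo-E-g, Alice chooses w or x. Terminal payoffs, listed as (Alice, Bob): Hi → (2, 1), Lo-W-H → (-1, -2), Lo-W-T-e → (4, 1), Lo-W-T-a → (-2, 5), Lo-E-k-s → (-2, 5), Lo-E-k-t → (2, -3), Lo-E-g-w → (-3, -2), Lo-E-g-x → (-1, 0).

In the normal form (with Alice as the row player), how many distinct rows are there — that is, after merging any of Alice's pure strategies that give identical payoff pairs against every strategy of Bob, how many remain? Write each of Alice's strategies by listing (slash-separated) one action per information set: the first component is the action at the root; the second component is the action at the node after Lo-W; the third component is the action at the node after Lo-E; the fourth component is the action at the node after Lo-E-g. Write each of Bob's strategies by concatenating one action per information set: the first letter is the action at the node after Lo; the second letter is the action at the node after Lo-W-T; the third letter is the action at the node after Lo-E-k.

7

Alice has 16 pure strategies: Hi/H/k/w, Hi/H/k/x, Hi/H/g/w, Hi/H/g/x, Hi/T/k/w, Hi/T/k/x, Hi/T/g/w, Hi/T/g/x, Lo/H/k/w, Lo/H/k/x, Lo/H/g/w, Lo/H/g/x, Lo/T/k/w, Lo/T/k/x, Lo/T/g/w, Lo/T/g/x. Columns: Wes, Wet, Was, Wat, Ees, Eet, Eas, Eat.
{Hi/H/k/w, Hi/H/k/x, Hi/H/g/w, Hi/H/g/x, Hi/T/k/w, Hi/T/k/x, Hi/T/g/w, Hi/T/g/x} → row (2,1) (2,1) (2,1) (2,1) (2,1) (2,1) (2,1) (2,1)
{Lo/H/k/w, Lo/H/k/x} → row (-1,-2) (-1,-2) (-1,-2) (-1,-2) (-2,5) (2,-3) (-2,5) (2,-3)
{Lo/H/g/w} → row (-1,-2) (-1,-2) (-1,-2) (-1,-2) (-3,-2) (-3,-2) (-3,-2) (-3,-2)
{Lo/H/g/x} → row (-1,-2) (-1,-2) (-1,-2) (-1,-2) (-1,0) (-1,0) (-1,0) (-1,0)
{Lo/T/k/w, Lo/T/k/x} → row (4,1) (4,1) (-2,5) (-2,5) (-2,5) (2,-3) (-2,5) (2,-3)
{Lo/T/g/w} → row (4,1) (4,1) (-2,5) (-2,5) (-3,-2) (-3,-2) (-3,-2) (-3,-2)
{Lo/T/g/x} → row (4,1) (4,1) (-2,5) (-2,5) (-1,0) (-1,0) (-1,0) (-1,0)
That's 7 distinct rows out of 16 strategies.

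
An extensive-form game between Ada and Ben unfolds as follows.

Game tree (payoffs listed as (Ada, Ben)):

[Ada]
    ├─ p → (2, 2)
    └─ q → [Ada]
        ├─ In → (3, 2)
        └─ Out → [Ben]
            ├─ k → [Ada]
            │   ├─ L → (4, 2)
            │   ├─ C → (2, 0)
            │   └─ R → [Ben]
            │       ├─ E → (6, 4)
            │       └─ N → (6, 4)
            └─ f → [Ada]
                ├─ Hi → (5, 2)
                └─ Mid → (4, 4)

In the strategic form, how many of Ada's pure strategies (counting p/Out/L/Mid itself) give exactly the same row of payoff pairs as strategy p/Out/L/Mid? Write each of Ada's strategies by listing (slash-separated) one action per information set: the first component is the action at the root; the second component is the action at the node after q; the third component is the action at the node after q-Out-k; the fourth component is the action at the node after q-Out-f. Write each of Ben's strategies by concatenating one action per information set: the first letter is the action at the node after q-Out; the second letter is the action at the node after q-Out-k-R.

12

Row for p/Out/L/Mid (columns kE, kN, fE, fN): (2,2) (2,2) (2,2) (2,2).
Under p/Out/L/Mid, Ada's choice at the node after q and at the node after q-Out-k and at the node after q-Out-f can never be reached regardless of what Ben does, so varying those choices leaves every outcome unchanged.
Holding the reachable choices fixed and varying the unreachable ones freely already gives 2 × 3 × 2 = 12 equivalent strategies.
No other strategy reproduces this row, so those 12 are the full class: p/In/L/Hi, p/In/L/Mid, p/In/C/Hi, p/In/C/Mid, p/In/R/Hi, p/In/R/Mid, p/Out/L/Hi, p/Out/L/Mid, p/Out/C/Hi, p/Out/C/Mid, p/Out/R/Hi, p/Out/R/Mid.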